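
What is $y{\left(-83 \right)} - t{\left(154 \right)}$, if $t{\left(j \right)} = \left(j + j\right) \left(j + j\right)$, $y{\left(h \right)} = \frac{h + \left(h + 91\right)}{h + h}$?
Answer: $- \frac{15747349}{166} \approx -94864.0$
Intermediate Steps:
$y{\left(h \right)} = \frac{91 + 2 h}{2 h}$ ($y{\left(h \right)} = \frac{h + \left(91 + h\right)}{2 h} = \left(91 + 2 h\right) \frac{1}{2 h} = \frac{91 + 2 h}{2 h}$)
$t{\left(j \right)} = 4 j^{2}$ ($t{\left(j \right)} = 2 j 2 j = 4 j^{2}$)
$y{\left(-83 \right)} - t{\left(154 \right)} = \frac{\frac{91}{2} - 83}{-83} - 4 \cdot 154^{2} = \left(- \frac{1}{83}\right) \left(- \frac{75}{2}\right) - 4 \cdot 23716 = \frac{75}{166} - 94864 = - \frac{15747349}{166}$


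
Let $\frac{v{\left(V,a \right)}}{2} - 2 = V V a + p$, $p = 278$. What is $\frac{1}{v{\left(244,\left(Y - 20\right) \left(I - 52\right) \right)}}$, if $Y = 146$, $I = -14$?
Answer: $- \frac{1}{990202192} \approx -1.0099 \cdot 10^{-9}$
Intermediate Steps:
$v{\left(V,a \right)} = 560 + 2 a V^{2}$ ($v{\left(V,a \right)} = 4 + 2 \left(V V a + 278\right) = 4 + 2 \left(V^{2} a + 278\right) = 4 + 2 \left(a V^{2} + 278\right) = 4 + 2 \left(278 + a V^{2}\right) = 4 + \left(556 + 2 a V^{2}\right) = 560 + 2 a V^{2}$)
$\frac{1}{v{\left(244,\left(Y - 20\right) \left(I - 52\right) \right)}} = \frac{1}{560 + 2 \left(146 - 20\right) \left(-14 - 52\right) 244^{2}} = \frac{1}{560 + 2 \cdot 126 \left(-66\right) 59536} = \frac{1}{560 + 2 \left(-8316\right) 59536} = \frac{1}{560 - 990202752} = \frac{1}{-990202192} = - \frac{1}{990202192}$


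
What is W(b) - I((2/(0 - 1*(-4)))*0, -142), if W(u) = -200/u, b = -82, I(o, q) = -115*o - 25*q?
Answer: -145450/41 ≈ -3547.6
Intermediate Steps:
W(b) - I((2/(0 - 1*(-4)))*0, -142) = -200/(-82) - (-115*2/(0 - 1*(-4))*0 - 25*(-142)) = -200*(-1/82) - (-115*2/(0 + 4)*0 + 3550) = 100/41 - (-115*2/4*0 + 3550) = 100/41 - (-115*2*(¼)*0 + 3550) = 100/41 - (-115*0/2 + 3550) = 100/41 - (-115*0 + 3550) = 100/41 - (0 + 3550) = 100/41 - 1*3550 = 100/41 - 3550 = -145450/41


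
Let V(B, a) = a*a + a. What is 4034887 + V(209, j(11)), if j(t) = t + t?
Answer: 4035393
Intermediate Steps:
j(t) = 2*t
V(B, a) = a + a² (V(B, a) = a² + a = a + a²)
4034887 + V(209, j(11)) = 4034887 + (2*11)*(1 + 2*11) = 4034887 + 22*(1 + 22) = 4034887 + 22*23 = 4034887 + 506 = 4035393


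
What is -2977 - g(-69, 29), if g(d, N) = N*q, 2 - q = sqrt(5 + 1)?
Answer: -3035 + 29*sqrt(6) ≈ -2964.0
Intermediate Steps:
q = 2 - sqrt(6) (q = 2 - sqrt(5 + 1) = 2 - sqrt(6) ≈ -0.44949)
g(d, N) = N*(2 - sqrt(6))
-2977 - g(-69, 29) = -2977 - 29*(2 - sqrt(6)) = -2977 - (58 - 29*sqrt(6)) = -2977 + (-58 + 29*sqrt(6)) = -3035 + 29*sqrt(6)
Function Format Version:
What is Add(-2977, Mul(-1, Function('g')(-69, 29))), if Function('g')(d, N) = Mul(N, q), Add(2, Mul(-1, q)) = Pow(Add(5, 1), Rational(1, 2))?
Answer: Add(-3035, Mul(29, Pow(6, Rational(1, 2)))) ≈ -2964.0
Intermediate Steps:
q = Add(2, Mul(-1, Pow(6, Rational(1, 2)))) (q = Add(2, Mul(-1, Pow(Add(5, 1), Rational(1, 2)))) = Add(2, Mul(-1, Pow(6, Rational(1, 2)))) ≈ -0.44949)
Function('g')(d, N) = Mul(N, Add(2, Mul(-1, Pow(6, Rational(1, 2)))))
Add(-2977, Mul(-1, Function('g')(-69, 29))) = Add(-2977, Mul(-1, Mul(29, Add(2, Mul(-1, Pow(6, Rational(1, 2))))))) = Add(-2977, Mul(-1, Add(58, Mul(-29, Pow(6, Rational(1, 2)))))) = Add(-2977, Add(-58, Mul(29, Pow(6, Rational(1, 2))))) = Add(-3035, Mul(29, Pow(6, Rational(1, 2))))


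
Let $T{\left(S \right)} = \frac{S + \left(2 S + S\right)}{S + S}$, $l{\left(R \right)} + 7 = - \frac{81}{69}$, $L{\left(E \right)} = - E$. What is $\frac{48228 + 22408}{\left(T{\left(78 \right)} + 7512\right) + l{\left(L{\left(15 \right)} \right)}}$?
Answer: $\frac{812314}{86317} \approx 9.4108$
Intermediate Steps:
$l{\left(R \right)} = - \frac{188}{23}$ ($l{\left(R \right)} = -7 - \frac{81}{69} = -7 - \frac{27}{23} = - \frac{188}{23}$)
$T{\left(S \right)} = 2$ ($T{\left(S \right)} = \frac{S + 3 S}{2 S} = 4 S \frac{1}{2 S} = 2$)
$\frac{48228 + 22408}{\left(T{\left(78 \right)} + 7512\right) + l{\left(L{\left(15 \right)} \right)}} = \frac{48228 + 22408}{\left(2 + 7512\right) - \frac{188}{23}} = \frac{70636}{7514 - \frac{188}{23}} = \frac{70636}{\frac{172634}{23}} = 70636 \cdot \frac{23}{172634} = \frac{812314}{86317}$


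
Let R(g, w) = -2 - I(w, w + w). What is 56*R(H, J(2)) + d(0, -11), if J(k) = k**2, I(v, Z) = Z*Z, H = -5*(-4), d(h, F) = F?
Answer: -3707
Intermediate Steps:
H = 20
I(v, Z) = Z**2
R(g, w) = -2 - 4*w**2 (R(g, w) = -2 - (w + w)**2 = -2 - (2*w)**2 = -2 - 4*w**2)
56*R(H, J(2)) + d(0, -11) = 56*(-2 - 4*(2**2)**2) - 11 = 56*(-2 - 4*4**2) - 11 = 56*(-2 - 4*16) - 11 = 56*(-2 - 64) - 11 = 56*(-66) - 11 = -3696 - 11 = -3707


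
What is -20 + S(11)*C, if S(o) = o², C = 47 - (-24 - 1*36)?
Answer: 12927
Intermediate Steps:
C = 107 (C = 47 - (-24 - 36) = 47 - 1*(-60) = 47 + 60 = 107)
-20 + S(11)*C = -20 + 11²*107 = -20 + 121*107 = -20 + 12947 = 12927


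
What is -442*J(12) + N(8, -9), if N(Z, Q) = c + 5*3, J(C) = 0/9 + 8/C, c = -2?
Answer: -845/3 ≈ -281.67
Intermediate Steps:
J(C) = 8/C (J(C) = 0*(⅑) + 8/C = 0 + 8/C = 8/C)
N(Z, Q) = 13 (N(Z, Q) = -2 + 5*3 = -2 + 15 = 13)
-442*J(12) + N(8, -9) = -3536/12 + 13 = -442*⅔ + 13 = -884/3 + 13 = -845/3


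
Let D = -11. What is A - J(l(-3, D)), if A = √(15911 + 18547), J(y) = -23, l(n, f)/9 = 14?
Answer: 23 + √34458 ≈ 208.63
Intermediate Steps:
l(n, f) = 126 (l(n, f) = 9*14 = 126)
A = √34458 ≈ 185.63
A - J(l(-3, D)) = √34458 - 1*(-23) = √34458 + 23 = 23 + √34458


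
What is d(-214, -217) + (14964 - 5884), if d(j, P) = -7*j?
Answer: 10578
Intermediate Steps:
d(-214, -217) + (14964 - 5884) = -7*(-214) + (14964 - 5884) = 1498 + 9080 = 10578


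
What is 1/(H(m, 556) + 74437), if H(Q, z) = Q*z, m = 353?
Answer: 1/270705 ≈ 3.6941e-6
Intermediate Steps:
1/(H(m, 556) + 74437) = 1/(353*556 + 74437) = 1/(196268 + 74437) = 1/270705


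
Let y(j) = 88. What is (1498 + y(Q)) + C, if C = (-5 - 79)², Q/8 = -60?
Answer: 8642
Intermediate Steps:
Q = -480 (Q = 8*(-60) = -480)
C = 7056 (C = (-84)² = 7056)
(1498 + y(Q)) + C = (1498 + 88) + 7056 = 1586 + 7056 = 8642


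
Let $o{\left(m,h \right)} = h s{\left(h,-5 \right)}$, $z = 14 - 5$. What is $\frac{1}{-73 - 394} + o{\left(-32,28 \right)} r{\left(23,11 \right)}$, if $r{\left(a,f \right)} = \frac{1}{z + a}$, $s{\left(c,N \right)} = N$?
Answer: $- \frac{16353}{3736} \approx -4.3771$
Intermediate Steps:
$z = 9$
$o{\left(m,h \right)} = - 5 h$ ($o{\left(m,h \right)} = h \left(-5\right) = - 5 h$)
$r{\left(a,f \right)} = \frac{1}{9 + a}$
$\frac{1}{-73 - 394} + o{\left(-32,28 \right)} r{\left(23,11 \right)} = \frac{1}{-73 - 394} + \frac{\left(-5\right) 28}{9 + 23} = \frac{1}{-467} - \frac{140}{32} = - \frac{1}{467} - \frac{35}{8} = - \frac{16353}{3736}$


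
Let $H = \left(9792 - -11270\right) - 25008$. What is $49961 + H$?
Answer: $46015$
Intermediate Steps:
$H = -3946$ ($H = \left(9792 + 11270\right) - 25008 = 21062 - 25008 = -3946$)
$49961 + H = 49961 - 3946 = 46015$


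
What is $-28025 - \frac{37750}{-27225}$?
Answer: $- \frac{30517715}{1089} \approx -28024.0$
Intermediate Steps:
$-28025 - \frac{37750}{-27225} = -28025 - - \frac{1510}{1089} = -28025 + \frac{1510}{1089} = - \frac{30517715}{1089}$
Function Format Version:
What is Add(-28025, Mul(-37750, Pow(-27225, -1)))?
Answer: Rational(-30517715, 1089) ≈ -28024.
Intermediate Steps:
Add(-28025, Mul(-37750, Pow(-27225, -1))) = Add(-28025, Mul(-37750, Rational(-1, 27225))) = Add(-28025, Rational(1510, 1089)) = Rational(-30517715, 1089)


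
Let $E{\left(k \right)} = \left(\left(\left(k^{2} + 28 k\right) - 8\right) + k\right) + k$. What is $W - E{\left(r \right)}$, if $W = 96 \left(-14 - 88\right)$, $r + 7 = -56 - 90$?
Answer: $-28603$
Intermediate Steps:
$r = -153$ ($r = -7 - 146 = -153$)
$E{\left(k \right)} = -8 + k^{2} + 30 k$ ($E{\left(k \right)} = \left(\left(-8 + k^{2} + 28 k\right) + k\right) + k = \left(-8 + k^{2} + 29 k\right) + k = -8 + k^{2} + 30 k$)
$W = -9792$ ($W = 96 \left(-102\right) = -9792$)
$W - E{\left(r \right)} = -9792 - \left(-8 + \left(-153\right)^{2} + 30 \left(-153\right)\right) = -9792 - \left(-8 + 23409 - 4590\right) = -9792 - 18811 = -28603$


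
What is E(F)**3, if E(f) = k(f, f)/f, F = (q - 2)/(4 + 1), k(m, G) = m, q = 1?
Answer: 1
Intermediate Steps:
F = -1/5 (F = (1 - 2)/(4 + 1) = -1/5 ≈ -0.20000)
E(f) = 1 (E(f) = f/f = 1)
E(F)**3 = 1**3 = 1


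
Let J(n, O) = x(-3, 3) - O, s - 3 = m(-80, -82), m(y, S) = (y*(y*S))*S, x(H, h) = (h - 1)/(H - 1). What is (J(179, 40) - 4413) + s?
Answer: 86058299/2 ≈ 4.3029e+7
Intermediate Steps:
x(H, h) = (-1 + h)/(-1 + H)
m(y, S) = S**2*y**2 (m(y, S) = (y*(S*y))*S = (S*y**2)*S = S**2*y**2)
s = 43033603 (s = 3 + (-82)**2*(-80)**2 = 3 + 6724*6400 = 3 + 43033600 = 43033603)
J(n, O) = -1/2 - O (J(n, O) = (-1 + 3)/(-1 - 3) - O = 2/(-4) - O = -1/4*2 - O = -1/2 - O)
(J(179, 40) - 4413) + s = ((-1/2 - 1*40) - 4413) + 43033603 = ((-1/2 - 40) - 4413) + 43033603 = (-81/2 - 4413) + 43033603 = -8907/2 + 43033603 = 86058299/2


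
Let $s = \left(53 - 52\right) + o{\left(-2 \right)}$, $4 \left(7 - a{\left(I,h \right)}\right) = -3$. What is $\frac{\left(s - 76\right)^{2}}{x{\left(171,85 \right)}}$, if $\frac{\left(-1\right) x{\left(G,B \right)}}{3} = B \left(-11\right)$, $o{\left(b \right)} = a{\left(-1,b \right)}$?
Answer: $\frac{72361}{44880} \approx 1.6123$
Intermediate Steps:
$a{\left(I,h \right)} = \frac{31}{4}$ ($a{\left(I,h \right)} = 7 - - \frac{3}{4} = 7 + \frac{3}{4} = \frac{31}{4}$)
$o{\left(b \right)} = \frac{31}{4}$
$x{\left(G,B \right)} = 33 B$ ($x{\left(G,B \right)} = - 3 B \left(-11\right) = - 3 \left(- 11 B\right) = 33 B$)
$s = \frac{35}{4}$ ($s = \left(53 - 52\right) + \frac{31}{4} = 1 + \frac{31}{4} = \frac{35}{4} \approx 8.75$)
$\frac{\left(s - 76\right)^{2}}{x{\left(171,85 \right)}} = \frac{\left(\frac{35}{4} - 76\right)^{2}}{33 \cdot 85} = \frac{\left(- \frac{269}{4}\right)^{2}}{2805} = \frac{72361}{16} \cdot \frac{1}{2805} = \frac{72361}{44880}$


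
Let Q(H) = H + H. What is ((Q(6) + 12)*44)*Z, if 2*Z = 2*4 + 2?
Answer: 5280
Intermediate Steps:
Q(H) = 2*H
Z = 5 (Z = (2*4 + 2)/2 = (8 + 2)/2 = (1/2)*10 = 5)
((Q(6) + 12)*44)*Z = ((2*6 + 12)*44)*5 = ((12 + 12)*44)*5 = (24*44)*5 = 1056*5 = 5280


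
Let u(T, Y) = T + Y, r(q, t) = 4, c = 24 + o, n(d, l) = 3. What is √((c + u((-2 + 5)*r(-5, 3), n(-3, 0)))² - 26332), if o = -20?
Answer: I*√25971 ≈ 161.16*I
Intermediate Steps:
c = 4 (c = 24 - 20 = 4)
√((c + u((-2 + 5)*r(-5, 3), n(-3, 0)))² - 26332) = √((4 + ((-2 + 5)*4 + 3))² - 26332) = √((4 + (3*4 + 3))² - 26332) = √((4 + (12 + 3))² - 26332) = √((4 + 15)² - 26332) = √(19² - 26332) = √(361 - 26332) = √(-25971) = I*√25971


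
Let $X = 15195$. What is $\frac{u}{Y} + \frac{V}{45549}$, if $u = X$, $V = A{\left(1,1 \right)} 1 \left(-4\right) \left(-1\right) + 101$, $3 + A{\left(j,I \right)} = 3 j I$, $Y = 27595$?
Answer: $\frac{138980830}{251384931} \approx 0.55286$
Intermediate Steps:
$A{\left(j,I \right)} = -3 + 3 I j$ ($A{\left(j,I \right)} = -3 + 3 j I = -3 + 3 I j$)
$V = 101$ ($V = \left(-3 + 3 \cdot 1 \cdot 1\right) 1 \left(-4\right) \left(-1\right) + 101 = \left(-3 + 3\right) \left(\left(-4\right) \left(-1\right)\right) + 101 = 0 \cdot 4 + 101 = 0 + 101 = 101$)
$u = 15195$
$\frac{u}{Y} + \frac{V}{45549} = \frac{15195}{27595} + \frac{101}{45549} = 15195 \cdot \frac{1}{27595} + 101 \cdot \frac{1}{45549} = \frac{3039}{5519} + \frac{101}{45549} = \frac{138980830}{251384931}$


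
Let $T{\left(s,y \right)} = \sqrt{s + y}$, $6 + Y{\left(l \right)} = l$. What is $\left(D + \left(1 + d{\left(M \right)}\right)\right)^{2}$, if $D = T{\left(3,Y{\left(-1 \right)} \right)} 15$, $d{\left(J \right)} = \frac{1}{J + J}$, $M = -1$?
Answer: $- \frac{3599}{4} + 30 i \approx -899.75 + 30.0 i$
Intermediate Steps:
$Y{\left(l \right)} = -6 + l$
$d{\left(J \right)} = \frac{1}{2 J}$
$D = 30 i$ ($D = \sqrt{3 - 7} \cdot 15 = \sqrt{-4} \cdot 15 = 2 i 15 = 30 i \approx 30.0 i$)
$\left(D + \left(1 + d{\left(M \right)}\right)\right)^{2} = \left(30 i + \left(1 + \frac{1}{2 \left(-1\right)}\right)\right)^{2} = \left(30 i + \left(1 + \frac{1}{2} \left(-1\right)\right)\right)^{2} = \left(30 i + \left(1 - \frac{1}{2}\right)\right)^{2} = \left(30 i + \frac{1}{2}\right)^{2} = \left(\frac{1}{2} + 30 i\right)^{2}$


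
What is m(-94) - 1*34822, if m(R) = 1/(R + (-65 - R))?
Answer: -2263431/65 ≈ -34822.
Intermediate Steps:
m(R) = -1/65 (m(R) = 1/(-65) = -1/65)
m(-94) - 1*34822 = -1/65 - 1*34822 = -1/65 - 34822 = -2263431/65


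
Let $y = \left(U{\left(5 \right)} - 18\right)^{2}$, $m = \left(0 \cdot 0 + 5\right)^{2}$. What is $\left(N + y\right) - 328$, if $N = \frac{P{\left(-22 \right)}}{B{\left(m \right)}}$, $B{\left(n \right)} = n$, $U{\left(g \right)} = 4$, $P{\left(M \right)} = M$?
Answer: $- \frac{3322}{25} \approx -132.88$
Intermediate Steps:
$m = 25$ ($m = \left(0 + 5\right)^{2} = 5^{2} = 25$)
$y = 196$ ($y = \left(4 - 18\right)^{2} = \left(-14\right)^{2} = 196$)
$N = - \frac{22}{25} \approx -0.88$
$\left(N + y\right) - 328 = \left(- \frac{22}{25} + 196\right) - 328 = \frac{4878}{25} - 328 = - \frac{3322}{25}$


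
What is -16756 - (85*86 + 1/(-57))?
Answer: -1371761/57 ≈ -24066.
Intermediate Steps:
-16756 - (85*86 + 1/(-57)) = -16756 - (7310 - 1/57) = -16756 - 1*416669/57 = -16756 - 416669/57 = -1371761/57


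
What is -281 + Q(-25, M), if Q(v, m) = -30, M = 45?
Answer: -311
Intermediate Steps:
-281 + Q(-25, M) = -281 - 30 = -311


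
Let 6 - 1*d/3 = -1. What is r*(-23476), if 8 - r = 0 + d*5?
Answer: 2277172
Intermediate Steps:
d = 21 (d = 18 - 3*(-1) = 18 + 3 = 21)
r = -97 (r = 8 - (0 + 21*5) = 8 - (0 + 105) = 8 - 1*105 = 8 - 105 = -97)
r*(-23476) = -97*(-23476) = 2277172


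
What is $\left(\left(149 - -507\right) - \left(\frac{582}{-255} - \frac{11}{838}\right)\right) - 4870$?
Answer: $- \frac{299999713}{71230} \approx -4211.7$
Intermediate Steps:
$\left(\left(149 - -507\right) - \left(\frac{582}{-255} - \frac{11}{838}\right)\right) - 4870 = \left(\left(149 + 507\right) - \left(582 \left(- \frac{1}{255}\right) - \frac{11}{838}\right)\right) - 4870 = \left(656 - \left(- \frac{194}{85} - \frac{11}{838}\right)\right) - 4870 = \left(656 - - \frac{163507}{71230}\right) - 4870 = \left(656 + \frac{163507}{71230}\right) - 4870 = \frac{46890387}{71230} - 4870 = - \frac{299999713}{71230}$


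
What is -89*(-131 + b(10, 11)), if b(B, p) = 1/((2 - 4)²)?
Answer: 46547/4 ≈ 11637.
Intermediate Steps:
b(B, p) = ¼ (b(B, p) = 1/((-2)²) = 1/4 = ¼)
-89*(-131 + b(10, 11)) = -89*(-131 + ¼) = -89*(-523/4) = 46547/4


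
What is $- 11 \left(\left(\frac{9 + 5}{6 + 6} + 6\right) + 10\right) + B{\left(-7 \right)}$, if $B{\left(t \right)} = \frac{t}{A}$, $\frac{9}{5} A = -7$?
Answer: $- \frac{5611}{30} \approx -187.03$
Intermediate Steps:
$A = - \frac{35}{9}$ ($A = \frac{5}{9} \left(-7\right) = - \frac{35}{9} \approx -3.8889$)
$B{\left(t \right)} = - \frac{9 t}{35}$ ($B{\left(t \right)} = \frac{t}{- \frac{35}{9}} = t \left(- \frac{9}{35}\right) = - \frac{9 t}{35}$)
$- 11 \left(\left(\frac{9 + 5}{6 + 6} + 6\right) + 10\right) + B{\left(-7 \right)} = - 11 \left(\left(\frac{9 + 5}{6 + 6} + 6\right) + 10\right) - - \frac{9}{5} = - 11 \left(\left(\frac{14}{12} + 6\right) + 10\right) + \frac{9}{5} = - 11 \left(\left(14 \cdot \frac{1}{12} + 6\right) + 10\right) + \frac{9}{5} = - 11 \left(\left(\frac{7}{6} + 6\right) + 10\right) + \frac{9}{5} = - 11 \left(\frac{43}{6} + 10\right) + \frac{9}{5} = \left(-11\right) \frac{103}{6} + \frac{9}{5} = - \frac{1133}{6} + \frac{9}{5} = - \frac{5611}{30}$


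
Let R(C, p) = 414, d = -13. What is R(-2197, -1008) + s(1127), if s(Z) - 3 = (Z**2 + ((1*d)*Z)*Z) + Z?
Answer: -15240004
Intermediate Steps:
s(Z) = 3 + Z - 12*Z**2 (s(Z) = 3 + ((Z**2 + ((1*(-13))*Z)*Z) + Z) = 3 + ((Z**2 + (-13*Z)*Z) + Z) = 3 + ((Z**2 - 13*Z**2) + Z) = 3 + (-12*Z**2 + Z) = 3 + (Z - 12*Z**2) = 3 + Z - 12*Z**2)
R(-2197, -1008) + s(1127) = 414 + (3 + 1127 - 12*1127**2) = 414 + (3 + 1127 - 12*1270129) = 414 + (3 + 1127 - 15241548) = 414 - 15240418 = -15240004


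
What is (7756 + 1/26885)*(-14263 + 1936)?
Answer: -2570426791947/26885 ≈ -9.5608e+7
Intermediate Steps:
(7756 + 1/26885)*(-14263 + 1936) = (7756 + 1/26885)*(-12327) = (208520061/26885)*(-12327) = -2570426791947/26885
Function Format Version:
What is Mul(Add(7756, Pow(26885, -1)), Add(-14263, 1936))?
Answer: Rational(-2570426791947, 26885) ≈ -9.5608e+7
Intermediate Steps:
Mul(Add(7756, Pow(26885, -1)), Add(-14263, 1936)) = Mul(Add(7756, Rational(1, 26885)), -12327) = Mul(Rational(208520061, 26885), -12327) = Rational(-2570426791947, 26885)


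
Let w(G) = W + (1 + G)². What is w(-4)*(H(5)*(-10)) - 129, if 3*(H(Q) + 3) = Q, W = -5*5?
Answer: -1027/3 ≈ -342.33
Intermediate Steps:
W = -25
H(Q) = -3 + Q/3
w(G) = -25 + (1 + G)²
w(-4)*(H(5)*(-10)) - 129 = (-25 + (1 - 4)²)*((-3 + (⅓)*5)*(-10)) - 129 = (-25 + (-3)²)*((-3 + 5/3)*(-10)) - 129 = (-25 + 9)*(-4/3*(-10)) - 129 = -16*40/3 - 129 = -640/3 - 129 = -1027/3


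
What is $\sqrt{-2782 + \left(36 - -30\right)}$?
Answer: $2 i \sqrt{679} \approx 52.115 i$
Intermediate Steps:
$\sqrt{-2782 + \left(36 - -30\right)} = \sqrt{-2782 + \left(36 + 30\right)} = \sqrt{-2782 + 66} = \sqrt{-2716} = 2 i \sqrt{679}$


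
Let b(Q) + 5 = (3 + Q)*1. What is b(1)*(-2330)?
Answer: 2330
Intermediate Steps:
b(Q) = -2 + Q (b(Q) = -5 + (3 + Q)*1 = -5 + (3 + Q) = -2 + Q)
b(1)*(-2330) = (-2 + 1)*(-2330) = -1*(-2330) = 2330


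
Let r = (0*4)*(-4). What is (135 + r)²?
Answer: 18225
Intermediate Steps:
r = 0 (r = 0*(-4) = 0)
(135 + r)² = (135 + 0)² = 135² = 18225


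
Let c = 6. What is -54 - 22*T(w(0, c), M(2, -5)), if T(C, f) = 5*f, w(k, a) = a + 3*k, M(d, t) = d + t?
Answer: 276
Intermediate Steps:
-54 - 22*T(w(0, c), M(2, -5)) = -54 - 110*(2 - 5) = -54 - 110*(-3) = -54 - 22*(-15) = -54 + 330 = 276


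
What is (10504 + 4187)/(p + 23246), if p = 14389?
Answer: 4897/12545 ≈ 0.39035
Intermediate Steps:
(10504 + 4187)/(p + 23246) = (10504 + 4187)/(14389 + 23246) = 14691/37635 = 14691*(1/37635) = 4897/12545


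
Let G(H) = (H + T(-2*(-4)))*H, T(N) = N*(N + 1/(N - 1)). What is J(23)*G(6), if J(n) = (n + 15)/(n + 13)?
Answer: 3154/7 ≈ 450.57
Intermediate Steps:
T(N) = N*(N + 1/(-1 + N))
J(n) = (15 + n)/(13 + n)
G(H) = H*(456/7 + H) (G(H) = (H + (-2*(-4))*(1 + (-2*(-4))**2 - (-2)*(-4))/(-1 - 2*(-4)))*H = (H + 8*(1 + 8**2 - 1*8)/(-1 + 8))*H = (H + 8*(1 + 64 - 8)/7)*H = (H + 8*(1/7)*57)*H = (H + 456/7)*H = (456/7 + H)*H = H*(456/7 + H))
J(23)*G(6) = ((15 + 23)/(13 + 23))*((1/7)*6*(456 + 7*6)) = (38/36)*((1/7)*6*(456 + 42)) = ((1/36)*38)*((1/7)*6*498) = (19/18)*(2988/7) = 3154/7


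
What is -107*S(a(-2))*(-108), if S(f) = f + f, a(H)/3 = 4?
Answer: 277344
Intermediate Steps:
a(H) = 12 (a(H) = 3*4 = 12)
S(f) = 2*f
-107*S(a(-2))*(-108) = -214*12*(-108) = -107*24*(-108) = -2568*(-108) = 277344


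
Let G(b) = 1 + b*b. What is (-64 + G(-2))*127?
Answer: -7493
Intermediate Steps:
G(b) = 1 + b²
(-64 + G(-2))*127 = (-64 + (1 + (-2)²))*127 = (-64 + (1 + 4))*127 = (-64 + 5)*127 = -59*127 = -7493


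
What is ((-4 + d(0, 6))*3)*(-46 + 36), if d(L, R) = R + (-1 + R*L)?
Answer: -30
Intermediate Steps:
d(L, R) = -1 + R + L*R (d(L, R) = R + (-1 + L*R) = -1 + R + L*R)
((-4 + d(0, 6))*3)*(-46 + 36) = ((-4 + (-1 + 6 + 0*6))*3)*(-46 + 36) = ((-4 + (-1 + 6 + 0))*3)*(-10) = ((-4 + 5)*3)*(-10) = (1*3)*(-10) = 3*(-10) = -30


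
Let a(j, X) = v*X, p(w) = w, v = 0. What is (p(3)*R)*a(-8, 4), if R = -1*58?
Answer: 0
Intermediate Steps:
R = -58
a(j, X) = 0 (a(j, X) = 0*X = 0)
(p(3)*R)*a(-8, 4) = (3*(-58))*0 = -174*0 = 0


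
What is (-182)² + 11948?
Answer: 45072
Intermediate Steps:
(-182)² + 11948 = 33124 + 11948 = 45072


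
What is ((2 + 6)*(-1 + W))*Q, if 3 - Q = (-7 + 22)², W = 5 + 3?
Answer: -12432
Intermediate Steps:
W = 8
Q = -222 (Q = 3 - (-7 + 22)² = 3 - 1*15² = 3 - 1*225 = 3 - 225 = -222)
((2 + 6)*(-1 + W))*Q = ((2 + 6)*(-1 + 8))*(-222) = (8*7)*(-222) = 56*(-222) = -12432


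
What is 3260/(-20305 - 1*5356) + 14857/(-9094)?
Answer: -410891917/233361134 ≈ -1.7608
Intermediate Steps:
3260/(-20305 - 1*5356) + 14857/(-9094) = 3260/(-20305 - 5356) + 14857*(-1/9094) = 3260/(-25661) - 14857/9094 = 3260*(-1/25661) - 14857/9094 = -3260/25661 - 14857/9094 = -410891917/233361134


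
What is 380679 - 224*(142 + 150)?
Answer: 315271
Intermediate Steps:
380679 - 224*(142 + 150) = 380679 - 224*292 = 380679 - 65408 = 315271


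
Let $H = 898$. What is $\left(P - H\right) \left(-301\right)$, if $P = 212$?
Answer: $206486$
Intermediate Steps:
$\left(P - H\right) \left(-301\right) = \left(212 - 898\right) \left(-301\right) = \left(-686\right) \left(-301\right) = 206486$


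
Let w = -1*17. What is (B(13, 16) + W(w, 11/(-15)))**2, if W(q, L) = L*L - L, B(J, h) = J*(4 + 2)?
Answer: 318122896/50625 ≈ 6283.9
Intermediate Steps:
B(J, h) = 6*J (B(J, h) = J*6 = 6*J)
w = -17
W(q, L) = L**2 - L
(B(13, 16) + W(w, 11/(-15)))**2 = (6*13 + (11/(-15))*(-1 + 11/(-15)))**2 = (78 + (11*(-1/15))*(-1 + 11*(-1/15)))**2 = (78 - 11*(-1 - 11/15)/15)**2 = (78 - 11/15*(-26/15))**2 = (78 + 286/225)**2 = (17836/225)**2 = 318122896/50625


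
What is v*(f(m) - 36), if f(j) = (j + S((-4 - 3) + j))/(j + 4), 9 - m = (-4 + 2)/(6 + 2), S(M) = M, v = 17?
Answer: -31654/53 ≈ -597.25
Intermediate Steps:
m = 37/4 (m = 9 - (-4 + 2)/(6 + 2) = 9 - (-2)/8 = 9 - 1*(-¼) = 9 + ¼ = 37/4 ≈ 9.2500)
f(j) = (-7 + 2*j)/(4 + j) (f(j) = (j + ((-4 - 3) + j))/(j + 4) = (j + (-7 + j))/(4 + j) = (-7 + 2*j)/(4 + j))
v*(f(m) - 36) = 17*((-7 + 2*(37/4))/(4 + 37/4) - 36) = 17*((-7 + 37/2)/(53/4) - 36) = 17*((4/53)*(23/2) - 36) = 17*(46/53 - 36) = 17*(-1862/53) = -31654/53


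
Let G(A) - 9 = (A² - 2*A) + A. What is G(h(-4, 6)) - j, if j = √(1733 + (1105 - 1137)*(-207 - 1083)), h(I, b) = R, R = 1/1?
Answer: 9 - √43013 ≈ -198.40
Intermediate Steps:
R = 1
h(I, b) = 1
G(A) = 9 + A² - A (G(A) = 9 + ((A² - 2*A) + A) = 9 + (A² - A) = 9 + A² - A)
j = √43013 (j = √(1733 - 32*(-1290)) = √(1733 + 41280) = √43013 ≈ 207.40)
G(h(-4, 6)) - j = (9 + 1² - 1*1) - √43013 = (9 + 1 - 1) - √43013 = 9 - √43013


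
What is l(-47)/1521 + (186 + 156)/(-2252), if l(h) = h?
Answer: -313013/1712646 ≈ -0.18277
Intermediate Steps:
l(-47)/1521 + (186 + 156)/(-2252) = -47/1521 + (186 + 156)/(-2252) = -47*1/1521 + 342*(-1/2252) = -47/1521 - 171/1126 = -313013/1712646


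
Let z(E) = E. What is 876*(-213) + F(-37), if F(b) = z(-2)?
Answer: -186590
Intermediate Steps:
F(b) = -2
876*(-213) + F(-37) = 876*(-213) - 2 = -186588 - 2 = -186590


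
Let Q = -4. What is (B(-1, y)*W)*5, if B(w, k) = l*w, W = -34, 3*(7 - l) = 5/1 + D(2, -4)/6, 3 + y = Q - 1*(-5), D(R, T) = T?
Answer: 8500/9 ≈ 944.44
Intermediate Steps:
y = -2 (y = -3 + (-4 - 1*(-5)) = -3 + (-4 + 5) = -3 + 1 = -2)
l = 50/9 (l = 7 - (5/1 - 4/6)/3 = 7 - (5*1 - 4*⅙)/3 = 7 - (5 - ⅔)/3 = 7 - ⅓*13/3 = 7 - 13/9 = 50/9 ≈ 5.5556)
B(w, k) = 50*w/9
(B(-1, y)*W)*5 = (((50/9)*(-1))*(-34))*5 = -50/9*(-34)*5 = (1700/9)*5 = 8500/9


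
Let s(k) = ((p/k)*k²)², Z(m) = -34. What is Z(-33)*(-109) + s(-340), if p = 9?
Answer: 9367306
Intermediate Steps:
s(k) = 81*k² (s(k) = ((9/k)*k²)² = (9*k)² = 81*k²)
Z(-33)*(-109) + s(-340) = -34*(-109) + 81*(-340)² = 3706 + 81*115600 = 3706 + 9363600 = 9367306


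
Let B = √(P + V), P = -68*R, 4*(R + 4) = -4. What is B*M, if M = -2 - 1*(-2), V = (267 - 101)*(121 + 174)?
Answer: 0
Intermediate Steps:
R = -5 (R = -4 + (¼)*(-4) = -4 - 1 = -5)
P = 340 (P = -68*(-5) = 340)
V = 48970 (V = 166*295 = 48970)
B = √49310 (B = √(340 + 48970) = √49310 ≈ 222.06)
M = 0 (M = -2 + 2 = 0)
B*M = √49310*0 = 0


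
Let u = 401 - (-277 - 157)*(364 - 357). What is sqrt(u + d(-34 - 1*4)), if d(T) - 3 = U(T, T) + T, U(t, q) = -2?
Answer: 9*sqrt(42) ≈ 58.327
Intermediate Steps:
d(T) = 1 + T (d(T) = 3 + (-2 + T) = 1 + T)
u = 3439 (u = 401 - (-434)*7 = 401 - 1*(-3038) = 401 + 3038 = 3439)
sqrt(u + d(-34 - 1*4)) = sqrt(3439 + (1 + (-34 - 1*4))) = sqrt(3439 + (1 + (-34 - 4))) = sqrt(3439 + (1 - 38)) = sqrt(3439 - 37) = sqrt(3402) = 9*sqrt(42)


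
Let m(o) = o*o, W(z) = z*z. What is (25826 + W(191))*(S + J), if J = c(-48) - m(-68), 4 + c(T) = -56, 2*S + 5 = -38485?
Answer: -1490944203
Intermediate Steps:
S = -19245 (S = -5/2 + (½)*(-38485) = -5/2 - 38485/2 = -19245)
c(T) = -60 (c(T) = -4 - 56 = -60)
W(z) = z²
m(o) = o²
J = -4684 (J = -60 - 1*(-68)² = -60 - 1*4624 = -60 - 4624 = -4684)
(25826 + W(191))*(S + J) = (25826 + 191²)*(-19245 - 4684) = (25826 + 36481)*(-23929) = 62307*(-23929) = -1490944203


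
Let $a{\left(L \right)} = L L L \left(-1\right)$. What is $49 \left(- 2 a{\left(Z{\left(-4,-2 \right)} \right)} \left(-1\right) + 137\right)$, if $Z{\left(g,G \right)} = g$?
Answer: $12985$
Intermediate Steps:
$a{\left(L \right)} = - L^{3}$ ($a{\left(L \right)} = L^{2} L \left(-1\right) = L^{3} \left(-1\right) = - L^{3}$)
$49 \left(- 2 a{\left(Z{\left(-4,-2 \right)} \right)} \left(-1\right) + 137\right) = 49 \left(- 2 \left(- \left(-4\right)^{3}\right) \left(-1\right) + 137\right) = 49 \left(- 2 \left(\left(-1\right) \left(-64\right)\right) \left(-1\right) + 137\right) = 49 \left(\left(-2\right) 64 \left(-1\right) + 137\right) = 49 \left(\left(-128\right) \left(-1\right) + 137\right) = 49 \left(128 + 137\right) = 49 \cdot 265 = 12985$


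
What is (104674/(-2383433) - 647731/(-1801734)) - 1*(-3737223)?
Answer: 16048803950401389113/4294312272822 ≈ 3.7372e+6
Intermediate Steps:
(104674/(-2383433) - 647731/(-1801734)) - 1*(-3737223) = (104674*(-1/2383433) - 647731*(-1/1801734)) + 3737223 = (-104674/2383433 + 647731/1801734) + 3737223 = 1355228735807/4294312272822 + 3737223 = 16048803950401389113/4294312272822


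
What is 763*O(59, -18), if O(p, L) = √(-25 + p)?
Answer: 763*√34 ≈ 4449.0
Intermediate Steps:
763*O(59, -18) = 763*√(-25 + 59) = 763*√34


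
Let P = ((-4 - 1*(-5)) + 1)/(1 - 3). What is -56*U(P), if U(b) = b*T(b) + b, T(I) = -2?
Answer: -56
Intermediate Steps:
P = -1 (P = ((-4 + 5) + 1)/(-2) = (1 + 1)*(-1/2) = 2*(-1/2) = -1)
U(b) = -b (U(b) = b*(-2) + b = -2*b + b = -b)
-56*U(P) = -(-56)*(-1) = -56*1 = -56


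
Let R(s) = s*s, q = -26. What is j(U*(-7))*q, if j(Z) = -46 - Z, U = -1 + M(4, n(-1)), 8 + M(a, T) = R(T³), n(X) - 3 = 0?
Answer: -129844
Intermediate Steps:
n(X) = 3 (n(X) = 3 + 0 = 3)
R(s) = s²
M(a, T) = -8 + T⁶ (M(a, T) = -8 + (T³)² = -8 + T⁶)
U = 720 (U = -1 + (-8 + 3⁶) = -1 + (-8 + 729) = -1 + 721 = 720)
j(U*(-7))*q = (-46 - 720*(-7))*(-26) = (-46 - 1*(-5040))*(-26) = (-46 + 5040)*(-26) = 4994*(-26) = -129844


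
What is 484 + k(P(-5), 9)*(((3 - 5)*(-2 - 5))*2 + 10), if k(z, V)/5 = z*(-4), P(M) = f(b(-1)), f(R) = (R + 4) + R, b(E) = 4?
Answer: -8636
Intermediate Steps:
f(R) = 4 + 2*R (f(R) = (4 + R) + R = 4 + 2*R)
P(M) = 12 (P(M) = 4 + 2*4 = 4 + 8 = 12)
k(z, V) = -20*z (k(z, V) = 5*(z*(-4)) = 5*(-4*z) = -20*z)
484 + k(P(-5), 9)*(((3 - 5)*(-2 - 5))*2 + 10) = 484 + (-20*12)*(((3 - 5)*(-2 - 5))*2 + 10) = 484 - 240*(-2*(-7)*2 + 10) = 484 - 240*(14*2 + 10) = 484 - 240*(28 + 10) = 484 - 240*38 = 484 - 9120 = -8636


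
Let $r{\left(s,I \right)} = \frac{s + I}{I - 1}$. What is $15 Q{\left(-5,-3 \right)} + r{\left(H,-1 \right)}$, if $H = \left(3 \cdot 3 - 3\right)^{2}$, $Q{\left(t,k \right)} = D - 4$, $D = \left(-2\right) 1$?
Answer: $- \frac{215}{2} \approx -107.5$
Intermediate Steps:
$D = -2$
$Q{\left(t,k \right)} = -6$ ($Q{\left(t,k \right)} = -2 - 4 = -6$)
$H = 36$ ($H = \left(9 - 3\right)^{2} = 6^{2} = 36$)
$r{\left(s,I \right)} = \frac{I + s}{-1 + I}$
$15 Q{\left(-5,-3 \right)} + r{\left(H,-1 \right)} = 15 \left(-6\right) + \frac{-1 + 36}{-1 - 1} = -90 + \frac{1}{-2} \cdot 35 = -90 - \frac{35}{2} = - \frac{215}{2}$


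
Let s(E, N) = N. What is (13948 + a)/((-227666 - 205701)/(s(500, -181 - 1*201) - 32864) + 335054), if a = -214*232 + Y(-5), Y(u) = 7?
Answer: -1186649478/11139638651 ≈ -0.10652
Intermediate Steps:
a = -49641 (a = -214*232 + 7 = -49648 + 7 = -49641)
(13948 + a)/((-227666 - 205701)/(s(500, -181 - 1*201) - 32864) + 335054) = (13948 - 49641)/((-227666 - 205701)/((-181 - 1*201) - 32864) + 335054) = -35693/(-433367/((-181 - 201) - 32864) + 335054) = -35693/(-433367/(-382 - 32864) + 335054) = -35693/(-433367/(-33246) + 335054) = -35693/(-433367*(-1/33246) + 335054) = -35693/(433367/33246 + 335054) = -35693/11139638651/33246 = -35693*33246/11139638651 = -1186649478/11139638651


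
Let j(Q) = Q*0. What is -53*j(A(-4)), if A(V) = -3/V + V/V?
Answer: 0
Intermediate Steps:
A(V) = 1 - 3/V (A(V) = -3/V + 1 = 1 - 3/V)
j(Q) = 0
-53*j(A(-4)) = -53*0 = 0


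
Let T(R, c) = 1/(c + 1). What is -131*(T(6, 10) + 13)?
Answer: -18864/11 ≈ -1714.9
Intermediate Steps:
T(R, c) = 1/(1 + c)
-131*(T(6, 10) + 13) = -131*(1/(1 + 10) + 13) = -131*(1/11 + 13) = -131*144/11 = -1*18864/11 = -18864/11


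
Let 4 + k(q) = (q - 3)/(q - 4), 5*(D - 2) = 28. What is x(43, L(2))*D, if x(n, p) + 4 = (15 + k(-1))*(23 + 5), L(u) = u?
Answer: 62016/25 ≈ 2480.6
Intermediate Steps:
D = 38/5 (D = 2 + (⅕)*28 = 2 + 28/5 = 38/5 ≈ 7.6000)
k(q) = -4 + (-3 + q)/(-4 + q) (k(q) = -4 + (q - 3)/(q - 4) = -4 + (-3 + q)/(-4 + q))
x(n, p) = 1632/5 (x(n, p) = -4 + (15 + (13 - 3*(-1))/(-4 - 1))*(23 + 5) = -4 + (15 + (13 + 3)/(-5))*28 = -4 + (15 - ⅕*16)*28 = -4 + (15 - 16/5)*28 = -4 + (59/5)*28 = -4 + 1652/5 = 1632/5)
x(43, L(2))*D = (1632/5)*(38/5) = 62016/25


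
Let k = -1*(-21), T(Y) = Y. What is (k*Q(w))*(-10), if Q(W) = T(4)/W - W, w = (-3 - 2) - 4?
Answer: -5390/3 ≈ -1796.7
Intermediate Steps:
k = 21
w = -9 (w = -5 - 4 = -9)
Q(W) = -W + 4/W (Q(W) = 4/W - W = -W + 4/W)
(k*Q(w))*(-10) = (21*(-1*(-9) + 4/(-9)))*(-10) = (21*(9 + 4*(-⅑)))*(-10) = (21*(9 - 4/9))*(-10) = (21*(77/9))*(-10) = (539/3)*(-10) = -5390/3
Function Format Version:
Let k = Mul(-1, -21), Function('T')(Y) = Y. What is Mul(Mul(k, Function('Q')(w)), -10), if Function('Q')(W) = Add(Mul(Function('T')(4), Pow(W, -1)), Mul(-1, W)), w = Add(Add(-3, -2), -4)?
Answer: Rational(-5390, 3) ≈ -1796.7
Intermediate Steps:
k = 21
w = -9 (w = Add(-5, -4) = -9)
Function('Q')(W) = Add(Mul(-1, W), Mul(4, Pow(W, -1))) (Function('Q')(W) = Add(Mul(4, Pow(W, -1)), Mul(-1, W)) = Add(Mul(-1, W), Mul(4, Pow(W, -1))))
Mul(Mul(k, Function('Q')(w)), -10) = Mul(Mul(21, Add(Mul(-1, -9), Mul(4, Pow(-9, -1)))), -10) = Mul(Mul(21, Add(9, Mul(4, Rational(-1, 9)))), -10) = Mul(Mul(21, Add(9, Rational(-4, 9))), -10) = Mul(Mul(21, Rational(77, 9)), -10) = Mul(Rational(539, 3), -10) = Rational(-5390, 3)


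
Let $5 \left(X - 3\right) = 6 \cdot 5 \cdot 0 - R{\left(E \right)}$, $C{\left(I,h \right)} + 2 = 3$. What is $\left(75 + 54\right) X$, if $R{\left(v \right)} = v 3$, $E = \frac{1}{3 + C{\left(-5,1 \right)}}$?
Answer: $\frac{7353}{20} \approx 367.65$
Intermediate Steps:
$C{\left(I,h \right)} = 1$ ($C{\left(I,h \right)} = -2 + 3 = 1$)
$E = \frac{1}{4}$ ($E = \frac{1}{3 + 1} = \frac{1}{4} \approx 0.25$)
$R{\left(v \right)} = 3 v$
$X = \frac{57}{20}$ ($X = 3 + \frac{6 \cdot 5 \cdot 0 - 3 \cdot \frac{1}{4}}{5} = 3 + \frac{30 \cdot 0 - \frac{3}{4}}{5} = 3 + \frac{0 - \frac{3}{4}}{5} = 3 + \frac{1}{5} \left(- \frac{3}{4}\right) = 3 - \frac{3}{20} = \frac{57}{20} \approx 2.85$)
$\left(75 + 54\right) X = \left(75 + 54\right) \frac{57}{20} = 129 \cdot \frac{57}{20} = \frac{7353}{20}$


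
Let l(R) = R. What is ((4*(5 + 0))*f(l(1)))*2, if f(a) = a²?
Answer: 40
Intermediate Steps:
((4*(5 + 0))*f(l(1)))*2 = ((4*(5 + 0))*1²)*2 = ((4*5)*1)*2 = (20*1)*2 = 20*2 = 40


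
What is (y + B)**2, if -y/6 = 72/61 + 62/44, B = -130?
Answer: 9536499025/450241 ≈ 21181.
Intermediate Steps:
y = -10425/671 (y = -6*(72/61 + 62/44) = -6*(72*(1/61) + 62*(1/44)) = -6*(72/61 + 31/22) = -6*3475/1342 = -10425/671 ≈ -15.537)
(y + B)**2 = (-10425/671 - 130)**2 = (-97655/671)**2 = 9536499025/450241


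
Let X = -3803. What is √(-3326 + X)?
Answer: I*√7129 ≈ 84.433*I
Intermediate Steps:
√(-3326 + X) = √(-3326 - 3803) = √(-7129) = I*√7129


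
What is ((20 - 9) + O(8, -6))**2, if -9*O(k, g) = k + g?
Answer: 9409/81 ≈ 116.16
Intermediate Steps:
O(k, g) = -g/9 - k/9 (O(k, g) = -(k + g)/9 = -(g + k)/9 = -g/9 - k/9)
((20 - 9) + O(8, -6))**2 = ((20 - 9) + (-1/9*(-6) - 1/9*8))**2 = (11 + (2/3 - 8/9))**2 = (11 - 2/9)**2 = (97/9)**2 = 9409/81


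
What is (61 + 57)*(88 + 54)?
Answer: 16756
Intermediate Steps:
(61 + 57)*(88 + 54) = 118*142 = 16756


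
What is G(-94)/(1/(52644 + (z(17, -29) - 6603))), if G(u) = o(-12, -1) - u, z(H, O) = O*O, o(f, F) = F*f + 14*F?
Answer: 4313144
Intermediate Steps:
o(f, F) = 14*F + F*f
z(H, O) = O²
G(u) = -2 - u (G(u) = -(14 - 12) - u = -1*2 - u = -2 - u)
G(-94)/(1/(52644 + (z(17, -29) - 6603))) = (-2 - 1*(-94))/(1/(52644 + ((-29)² - 6603))) = (-2 + 94)/(1/(52644 + (841 - 6603))) = 92/(1/(52644 - 5762)) = 92/(1/46882) = 92*46882 = 4313144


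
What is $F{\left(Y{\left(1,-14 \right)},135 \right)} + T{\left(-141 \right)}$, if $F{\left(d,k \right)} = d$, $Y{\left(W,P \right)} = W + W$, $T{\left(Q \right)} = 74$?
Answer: $76$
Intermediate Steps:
$Y{\left(W,P \right)} = 2 W$
$F{\left(Y{\left(1,-14 \right)},135 \right)} + T{\left(-141 \right)} = 2 \cdot 1 + 74 = 2 + 74 = 76$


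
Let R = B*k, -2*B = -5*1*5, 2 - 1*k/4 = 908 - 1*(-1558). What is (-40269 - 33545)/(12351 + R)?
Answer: 73814/110849 ≈ 0.66590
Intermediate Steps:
k = -9856 (k = 8 - 4*(908 - 1*(-1558)) = 8 - 4*(908 + 1558) = 8 - 4*2466 = 8 - 9864 = -9856)
B = 25/2 (B = -(-5*1)*5/2 = -(-5)*5/2 = -½*(-25) = 25/2 ≈ 12.500)
R = -123200 (R = (25/2)*(-9856) = -123200)
(-40269 - 33545)/(12351 + R) = (-40269 - 33545)/(12351 - 123200) = -73814/(-110849) = -73814*(-1/110849) = 73814/110849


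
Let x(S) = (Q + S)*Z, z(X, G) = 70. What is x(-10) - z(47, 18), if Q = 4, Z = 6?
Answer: -106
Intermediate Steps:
x(S) = 24 + 6*S (x(S) = (4 + S)*6 = 24 + 6*S)
x(-10) - z(47, 18) = (24 + 6*(-10)) - 1*70 = (24 - 60) - 70 = -36 - 70 = -106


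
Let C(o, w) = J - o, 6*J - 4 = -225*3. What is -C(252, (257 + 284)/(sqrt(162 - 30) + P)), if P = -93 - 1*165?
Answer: 2183/6 ≈ 363.83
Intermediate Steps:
P = -258 (P = -93 - 165 = -258)
J = -671/6 (J = 2/3 + (-225*3)/6 = 2/3 + (1/6)*(-675) = 2/3 - 225/2 = -671/6 ≈ -111.83)
C(o, w) = -671/6 - o
-C(252, (257 + 284)/(sqrt(162 - 30) + P)) = -(-671/6 - 1*252) = -(-671/6 - 252) = -1*(-2183/6) = 2183/6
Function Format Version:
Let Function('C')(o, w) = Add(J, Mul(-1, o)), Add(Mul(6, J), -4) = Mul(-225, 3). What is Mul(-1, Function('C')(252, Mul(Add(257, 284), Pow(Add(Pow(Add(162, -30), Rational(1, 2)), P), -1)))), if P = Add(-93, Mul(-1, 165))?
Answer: Rational(2183, 6) ≈ 363.83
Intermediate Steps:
P = -258 (P = Add(-93, -165) = -258)
J = Rational(-671, 6) (J = Add(Rational(2, 3), Mul(Rational(1, 6), Mul(-225, 3))) = Add(Rational(2, 3), Mul(Rational(1, 6), -675)) = Add(Rational(2, 3), Rational(-225, 2)) = Rational(-671, 6) ≈ -111.83)
Function('C')(o, w) = Add(Rational(-671, 6), Mul(-1, o))
Mul(-1, Function('C')(252, Mul(Add(257, 284), Pow(Add(Pow(Add(162, -30), Rational(1, 2)), P), -1)))) = Mul(-1, Add(Rational(-671, 6), Mul(-1, 252))) = Mul(-1, Add(Rational(-671, 6), -252)) = Mul(-1, Rational(-2183, 6)) = Rational(2183, 6)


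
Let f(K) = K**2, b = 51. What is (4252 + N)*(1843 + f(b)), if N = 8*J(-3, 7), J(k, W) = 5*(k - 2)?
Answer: 18007088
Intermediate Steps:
J(k, W) = -10 + 5*k (J(k, W) = 5*(-2 + k) = -10 + 5*k)
N = -200 (N = 8*(-10 + 5*(-3)) = 8*(-10 - 15) = 8*(-25) = -200)
(4252 + N)*(1843 + f(b)) = (4252 - 200)*(1843 + 51**2) = 4052*(1843 + 2601) = 4052*4444 = 18007088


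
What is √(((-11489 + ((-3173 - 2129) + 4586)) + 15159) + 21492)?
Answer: √24446 ≈ 156.35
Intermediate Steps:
√(((-11489 + ((-3173 - 2129) + 4586)) + 15159) + 21492) = √(((-11489 + (-5302 + 4586)) + 15159) + 21492) = √(((-11489 - 716) + 15159) + 21492) = √((-12205 + 15159) + 21492) = √(2954 + 21492) = √24446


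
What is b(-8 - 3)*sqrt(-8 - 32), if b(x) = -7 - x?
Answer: 8*I*sqrt(10) ≈ 25.298*I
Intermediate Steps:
b(-8 - 3)*sqrt(-8 - 32) = (-7 - (-8 - 3))*sqrt(-8 - 32) = (-7 - 1*(-11))*sqrt(-40) = (-7 + 11)*(2*I*sqrt(10)) = 4*(2*I*sqrt(10)) = 8*I*sqrt(10)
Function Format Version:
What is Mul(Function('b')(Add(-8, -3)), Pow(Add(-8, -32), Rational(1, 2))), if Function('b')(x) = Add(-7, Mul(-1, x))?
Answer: Mul(8, I, Pow(10, Rational(1, 2))) ≈ Mul(25.298, I)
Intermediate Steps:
Mul(Function('b')(Add(-8, -3)), Pow(Add(-8, -32), Rational(1, 2))) = Mul(Add(-7, Mul(-1, Add(-8, -3))), Pow(Add(-8, -32), Rational(1, 2))) = Mul(Add(-7, Mul(-1, -11)), Pow(-40, Rational(1, 2))) = Mul(Add(-7, 11), Mul(2, I, Pow(10, Rational(1, 2)))) = Mul(4, Mul(2, I, Pow(10, Rational(1, 2)))) = Mul(8, I, Pow(10, Rational(1, 2)))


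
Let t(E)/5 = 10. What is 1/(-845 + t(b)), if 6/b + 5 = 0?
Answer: -1/795 ≈ -0.0012579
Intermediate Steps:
b = -6/5 (b = 6/(-5 + 0) = 6/(-5) = 6*(-1/5) = -6/5 ≈ -1.2000)
t(E) = 50 (t(E) = 5*10 = 50)
1/(-845 + t(b)) = 1/(-845 + 50) = 1/(-795) = -1/795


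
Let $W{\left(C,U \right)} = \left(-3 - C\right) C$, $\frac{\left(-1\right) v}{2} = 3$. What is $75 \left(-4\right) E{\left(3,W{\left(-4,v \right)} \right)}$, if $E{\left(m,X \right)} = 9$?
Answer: $-2700$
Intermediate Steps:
$v = -6$ ($v = \left(-2\right) 3 = -6$)
$W{\left(C,U \right)} = C \left(-3 - C\right)$
$75 \left(-4\right) E{\left(3,W{\left(-4,v \right)} \right)} = 75 \left(-4\right) 9 = \left(-300\right) 9 = -2700$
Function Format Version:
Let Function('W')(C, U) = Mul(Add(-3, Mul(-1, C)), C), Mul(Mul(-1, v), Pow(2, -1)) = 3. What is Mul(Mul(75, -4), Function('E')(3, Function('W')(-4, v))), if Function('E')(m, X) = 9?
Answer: -2700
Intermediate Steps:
v = -6 (v = Mul(-2, 3) = -6)
Function('W')(C, U) = Mul(C, Add(-3, Mul(-1, C)))
Mul(Mul(75, -4), Function('E')(3, Function('W')(-4, v))) = Mul(Mul(75, -4), 9) = Mul(-300, 9) = -2700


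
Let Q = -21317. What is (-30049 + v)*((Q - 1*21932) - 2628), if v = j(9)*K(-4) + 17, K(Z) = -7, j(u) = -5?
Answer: 1376172369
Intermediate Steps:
v = 52 (v = -5*(-7) + 17 = 35 + 17 = 52)
(-30049 + v)*((Q - 1*21932) - 2628) = (-30049 + 52)*((-21317 - 1*21932) - 2628) = -29997*((-21317 - 21932) - 2628) = -29997*(-43249 - 2628) = -29997*(-45877) = 1376172369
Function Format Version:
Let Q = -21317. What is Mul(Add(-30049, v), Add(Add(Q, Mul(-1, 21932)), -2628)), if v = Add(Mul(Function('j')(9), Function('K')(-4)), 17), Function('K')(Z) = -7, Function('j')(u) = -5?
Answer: 1376172369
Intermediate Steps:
v = 52 (v = Add(Mul(-5, -7), 17) = Add(35, 17) = 52)
Mul(Add(-30049, v), Add(Add(Q, Mul(-1, 21932)), -2628)) = Mul(Add(-30049, 52), Add(Add(-21317, Mul(-1, 21932)), -2628)) = Mul(-29997, Add(Add(-21317, -21932), -2628)) = Mul(-29997, Add(-43249, -2628)) = Mul(-29997, -45877) = 1376172369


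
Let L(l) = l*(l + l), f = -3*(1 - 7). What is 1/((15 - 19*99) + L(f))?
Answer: -1/1218 ≈ -0.00082102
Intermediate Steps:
f = 18 (f = -3*(-6) = 18)
L(l) = 2*l**2 (L(l) = l*(2*l) = 2*l**2)
1/((15 - 19*99) + L(f)) = 1/((15 - 19*99) + 2*18**2) = 1/((15 - 1881) + 2*324) = 1/(-1866 + 648) = 1/(-1218) = -1/1218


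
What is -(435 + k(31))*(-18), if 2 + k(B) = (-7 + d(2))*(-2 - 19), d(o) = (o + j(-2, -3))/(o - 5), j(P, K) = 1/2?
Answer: 10755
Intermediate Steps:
j(P, K) = 1/2
d(o) = (1/2 + o)/(-5 + o) (d(o) = (o + 1/2)/(o - 5) = (1/2 + o)/(-5 + o))
k(B) = 325/2 (k(B) = -2 + (-7 + (1/2 + 2)/(-5 + 2))*(-2 - 19) = -2 + (-7 + (5/2)/(-3))*(-21) = -2 + (-7 - 1/3*5/2)*(-21) = -2 + (-7 - 5/6)*(-21) = -2 - 47/6*(-21) = -2 + 329/2 = 325/2)
-(435 + k(31))*(-18) = -(435 + 325/2)*(-18) = -1195*(-18)/2 = -1*(-10755) = 10755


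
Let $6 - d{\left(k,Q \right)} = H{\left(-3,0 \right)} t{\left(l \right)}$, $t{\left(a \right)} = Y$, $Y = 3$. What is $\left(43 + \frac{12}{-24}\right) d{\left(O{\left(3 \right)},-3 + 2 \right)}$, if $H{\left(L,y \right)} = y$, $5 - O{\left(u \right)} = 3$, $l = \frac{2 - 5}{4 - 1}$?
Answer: $255$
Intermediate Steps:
$l = -1$ ($l = - \frac{3}{3} = \left(-3\right) \frac{1}{3} = -1$)
$O{\left(u \right)} = 2$ ($O{\left(u \right)} = 5 - 3 = 2$)
$t{\left(a \right)} = 3$
$d{\left(k,Q \right)} = 6$ ($d{\left(k,Q \right)} = 6 - 0 \cdot 3 = 6 - 0 = 6 + 0 = 6$)
$\left(43 + \frac{12}{-24}\right) d{\left(O{\left(3 \right)},-3 + 2 \right)} = \left(43 + \frac{12}{-24}\right) 6 = \left(43 + 12 \left(- \frac{1}{24}\right)\right) 6 = \left(43 - \frac{1}{2}\right) 6 = \frac{85}{2} \cdot 6 = 255$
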